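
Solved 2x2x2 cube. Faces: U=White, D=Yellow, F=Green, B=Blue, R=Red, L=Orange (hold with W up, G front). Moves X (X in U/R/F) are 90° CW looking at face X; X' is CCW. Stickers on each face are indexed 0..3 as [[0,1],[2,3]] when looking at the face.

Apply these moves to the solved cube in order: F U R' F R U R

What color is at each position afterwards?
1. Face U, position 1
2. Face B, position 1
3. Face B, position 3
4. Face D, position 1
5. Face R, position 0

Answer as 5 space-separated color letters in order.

Answer: O R B B W

Derivation:
After move 1 (F): F=GGGG U=WWOO R=WRWR D=RRYY L=OYOY
After move 2 (U): U=OWOW F=WRGG R=BBWR B=OYBB L=GGOY
After move 3 (R'): R=BRBW U=OBOO F=WWGW D=RRYG B=YYRB
After move 4 (F): F=GWWW U=OBYG R=OROW D=BBYG L=GROR
After move 5 (R): R=OOWR U=OWYW F=GBWG D=BRYY B=GYBB
After move 6 (U): U=YOWW F=OOWG R=GYWR B=GRBB L=GBOR
After move 7 (R): R=WGRY U=YOWG F=ORWY D=BBYG B=WROB
Query 1: U[1] = O
Query 2: B[1] = R
Query 3: B[3] = B
Query 4: D[1] = B
Query 5: R[0] = W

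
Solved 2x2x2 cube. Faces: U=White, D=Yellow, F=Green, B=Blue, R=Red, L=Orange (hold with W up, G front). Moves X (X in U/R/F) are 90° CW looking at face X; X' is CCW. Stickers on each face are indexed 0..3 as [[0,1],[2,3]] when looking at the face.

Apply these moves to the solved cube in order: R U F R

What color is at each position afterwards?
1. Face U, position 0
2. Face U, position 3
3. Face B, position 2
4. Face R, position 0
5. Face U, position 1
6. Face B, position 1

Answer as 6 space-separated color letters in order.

After move 1 (R): R=RRRR U=WGWG F=GYGY D=YBYB B=WBWB
After move 2 (U): U=WWGG F=RRGY R=WBRR B=OOWB L=GYOO
After move 3 (F): F=GRYR U=WWOY R=GBGR D=RWYB L=GYOB
After move 4 (R): R=GGRB U=WROR F=GWYB D=RWYO B=YOWB
Query 1: U[0] = W
Query 2: U[3] = R
Query 3: B[2] = W
Query 4: R[0] = G
Query 5: U[1] = R
Query 6: B[1] = O

Answer: W R W G R O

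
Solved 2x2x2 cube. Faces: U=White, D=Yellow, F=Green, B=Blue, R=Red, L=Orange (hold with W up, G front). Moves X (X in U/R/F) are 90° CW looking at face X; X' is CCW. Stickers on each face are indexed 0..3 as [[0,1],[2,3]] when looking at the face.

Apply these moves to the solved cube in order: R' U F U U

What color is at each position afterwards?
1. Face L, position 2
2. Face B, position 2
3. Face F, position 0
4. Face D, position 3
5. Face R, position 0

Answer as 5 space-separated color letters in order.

After move 1 (R'): R=RRRR U=WBWB F=GWGW D=YGYG B=YBYB
After move 2 (U): U=WWBB F=RRGW R=YBRR B=OOYB L=GWOO
After move 3 (F): F=GRWR U=WWOW R=BBBR D=RYYG L=GYOG
After move 4 (U): U=OWWW F=BBWR R=OOBR B=GYYB L=GROG
After move 5 (U): U=WOWW F=OOWR R=GYBR B=GRYB L=BBOG
Query 1: L[2] = O
Query 2: B[2] = Y
Query 3: F[0] = O
Query 4: D[3] = G
Query 5: R[0] = G

Answer: O Y O G G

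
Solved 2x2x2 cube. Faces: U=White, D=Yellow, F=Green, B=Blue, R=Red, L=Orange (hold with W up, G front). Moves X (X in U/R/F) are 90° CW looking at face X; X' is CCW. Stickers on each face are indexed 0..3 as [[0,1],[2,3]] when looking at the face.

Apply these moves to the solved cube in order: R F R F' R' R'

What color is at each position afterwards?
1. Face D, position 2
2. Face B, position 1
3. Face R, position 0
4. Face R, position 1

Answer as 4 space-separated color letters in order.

After move 1 (R): R=RRRR U=WGWG F=GYGY D=YBYB B=WBWB
After move 2 (F): F=GGYY U=WGOO R=WRGR D=RRYB L=OYOB
After move 3 (R): R=GWRR U=WGOY F=GRYB D=RWYW B=OBGB
After move 4 (F'): F=RBGY U=WGGR R=WWRR D=YBYW L=OYOO
After move 5 (R'): R=WRWR U=WGGO F=RGGR D=YBYY B=WBBB
After move 6 (R'): R=RRWW U=WBGW F=RGGO D=YGYR B=YBBB
Query 1: D[2] = Y
Query 2: B[1] = B
Query 3: R[0] = R
Query 4: R[1] = R

Answer: Y B R R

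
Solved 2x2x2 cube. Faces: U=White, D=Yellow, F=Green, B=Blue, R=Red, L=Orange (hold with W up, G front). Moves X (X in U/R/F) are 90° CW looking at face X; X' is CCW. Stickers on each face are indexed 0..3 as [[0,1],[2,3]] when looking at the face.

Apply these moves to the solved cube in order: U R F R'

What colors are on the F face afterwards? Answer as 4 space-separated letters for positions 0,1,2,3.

Answer: G R Y G

Derivation:
After move 1 (U): U=WWWW F=RRGG R=BBRR B=OOBB L=GGOO
After move 2 (R): R=RBRB U=WRWG F=RYGY D=YBYO B=WOWB
After move 3 (F): F=GRYY U=WROG R=WBGB D=RRYO L=GYOB
After move 4 (R'): R=BBWG U=WWOW F=GRYG D=RRYY B=OORB
Query: F face = GRYG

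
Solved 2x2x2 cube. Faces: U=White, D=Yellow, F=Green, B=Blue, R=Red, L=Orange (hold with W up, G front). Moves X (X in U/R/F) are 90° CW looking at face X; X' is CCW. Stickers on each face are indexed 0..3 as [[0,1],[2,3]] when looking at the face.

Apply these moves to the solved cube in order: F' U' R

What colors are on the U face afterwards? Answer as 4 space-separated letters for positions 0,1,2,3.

Answer: W W W G

Derivation:
After move 1 (F'): F=GGGG U=WWRR R=YRYR D=OOYY L=OWOW
After move 2 (U'): U=WRWR F=OWGG R=GGYR B=YRBB L=BBOW
After move 3 (R): R=YGRG U=WWWG F=OOGY D=OBYY B=RRRB
Query: U face = WWWG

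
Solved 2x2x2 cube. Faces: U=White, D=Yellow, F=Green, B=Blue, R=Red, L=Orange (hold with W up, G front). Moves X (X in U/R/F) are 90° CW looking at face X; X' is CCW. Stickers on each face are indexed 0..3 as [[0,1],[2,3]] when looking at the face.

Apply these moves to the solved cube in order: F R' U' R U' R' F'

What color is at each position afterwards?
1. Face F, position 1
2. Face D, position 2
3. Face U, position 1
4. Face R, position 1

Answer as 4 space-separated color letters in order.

After move 1 (F): F=GGGG U=WWOO R=WRWR D=RRYY L=OYOY
After move 2 (R'): R=RRWW U=WBOB F=GWGO D=RGYG B=YBRB
After move 3 (U'): U=BBWO F=OYGO R=GWWW B=RRRB L=YBOY
After move 4 (R): R=WGWW U=BYWO F=OGGG D=RRYR B=ORBB
After move 5 (U'): U=YOBW F=YBGG R=OGWW B=WGBB L=OROY
After move 6 (R'): R=GWOW U=YBBW F=YOGW D=RBYG B=RGRB
After move 7 (F'): F=OWYG U=YBGO R=BWRW D=RYYG L=OWOB
Query 1: F[1] = W
Query 2: D[2] = Y
Query 3: U[1] = B
Query 4: R[1] = W

Answer: W Y B W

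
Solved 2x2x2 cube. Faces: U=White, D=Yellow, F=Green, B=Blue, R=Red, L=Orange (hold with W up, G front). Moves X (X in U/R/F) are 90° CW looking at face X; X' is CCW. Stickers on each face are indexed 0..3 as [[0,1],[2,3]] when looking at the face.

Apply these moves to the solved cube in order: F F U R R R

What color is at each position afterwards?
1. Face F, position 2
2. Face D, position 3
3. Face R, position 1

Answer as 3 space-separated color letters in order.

After move 1 (F): F=GGGG U=WWOO R=WRWR D=RRYY L=OYOY
After move 2 (F): F=GGGG U=WWYY R=OROR D=WWYY L=OROR
After move 3 (U): U=YWYW F=ORGG R=BBOR B=ORBB L=GGOR
After move 4 (R): R=OBRB U=YRYG F=OWGY D=WBYO B=WRWB
After move 5 (R): R=ROBB U=YWYY F=OBGO D=WWYW B=GRRB
After move 6 (R): R=BRBO U=YBYO F=OWGW D=WRYG B=YRWB
Query 1: F[2] = G
Query 2: D[3] = G
Query 3: R[1] = R

Answer: G G R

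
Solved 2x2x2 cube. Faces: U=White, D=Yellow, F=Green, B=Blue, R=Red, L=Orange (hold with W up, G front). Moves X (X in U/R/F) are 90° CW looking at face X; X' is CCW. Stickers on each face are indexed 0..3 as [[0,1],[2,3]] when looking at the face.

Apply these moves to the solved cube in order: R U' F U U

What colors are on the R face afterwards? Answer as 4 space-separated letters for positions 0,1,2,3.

Answer: W Y W R

Derivation:
After move 1 (R): R=RRRR U=WGWG F=GYGY D=YBYB B=WBWB
After move 2 (U'): U=GGWW F=OOGY R=GYRR B=RRWB L=WBOO
After move 3 (F): F=GOYO U=GGOB R=WYWR D=RGYB L=WYOB
After move 4 (U): U=OGBG F=WYYO R=RRWR B=WYWB L=GOOB
After move 5 (U): U=BOGG F=RRYO R=WYWR B=GOWB L=WYOB
Query: R face = WYWR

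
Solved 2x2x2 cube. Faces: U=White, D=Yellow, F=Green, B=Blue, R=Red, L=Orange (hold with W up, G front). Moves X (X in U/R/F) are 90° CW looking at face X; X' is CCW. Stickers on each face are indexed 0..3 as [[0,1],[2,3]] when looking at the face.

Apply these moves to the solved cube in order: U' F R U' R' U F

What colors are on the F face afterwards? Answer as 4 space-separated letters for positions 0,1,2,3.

After move 1 (U'): U=WWWW F=OOGG R=GGRR B=RRBB L=BBOO
After move 2 (F): F=GOGO U=WWOB R=WGWR D=RGYY L=BYOY
After move 3 (R): R=WWRG U=WOOO F=GGGY D=RBYR B=BRWB
After move 4 (U'): U=OOWO F=BYGY R=GGRG B=WWWB L=BROY
After move 5 (R'): R=GGGR U=OWWW F=BOGO D=RYYY B=RWBB
After move 6 (U): U=WOWW F=GGGO R=RWGR B=BRBB L=BOOY
After move 7 (F): F=GGOG U=WOYO R=WWWR D=GRYY L=BROY
Query: F face = GGOG

Answer: G G O G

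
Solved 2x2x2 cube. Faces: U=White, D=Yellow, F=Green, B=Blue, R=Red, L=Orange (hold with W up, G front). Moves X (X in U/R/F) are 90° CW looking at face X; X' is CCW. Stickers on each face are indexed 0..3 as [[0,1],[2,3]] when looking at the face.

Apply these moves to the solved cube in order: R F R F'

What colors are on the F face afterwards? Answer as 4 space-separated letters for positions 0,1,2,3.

After move 1 (R): R=RRRR U=WGWG F=GYGY D=YBYB B=WBWB
After move 2 (F): F=GGYY U=WGOO R=WRGR D=RRYB L=OYOB
After move 3 (R): R=GWRR U=WGOY F=GRYB D=RWYW B=OBGB
After move 4 (F'): F=RBGY U=WGGR R=WWRR D=YBYW L=OYOO
Query: F face = RBGY

Answer: R B G Y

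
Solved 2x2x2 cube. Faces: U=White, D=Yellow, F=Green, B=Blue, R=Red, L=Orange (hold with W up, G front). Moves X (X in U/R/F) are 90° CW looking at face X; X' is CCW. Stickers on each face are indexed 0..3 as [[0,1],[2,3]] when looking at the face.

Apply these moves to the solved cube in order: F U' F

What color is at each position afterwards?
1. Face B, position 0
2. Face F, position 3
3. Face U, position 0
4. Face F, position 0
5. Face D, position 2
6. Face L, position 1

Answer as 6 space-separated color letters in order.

Answer: W Y W G Y R

Derivation:
After move 1 (F): F=GGGG U=WWOO R=WRWR D=RRYY L=OYOY
After move 2 (U'): U=WOWO F=OYGG R=GGWR B=WRBB L=BBOY
After move 3 (F): F=GOGY U=WOYB R=WGOR D=WGYY L=BROR
Query 1: B[0] = W
Query 2: F[3] = Y
Query 3: U[0] = W
Query 4: F[0] = G
Query 5: D[2] = Y
Query 6: L[1] = R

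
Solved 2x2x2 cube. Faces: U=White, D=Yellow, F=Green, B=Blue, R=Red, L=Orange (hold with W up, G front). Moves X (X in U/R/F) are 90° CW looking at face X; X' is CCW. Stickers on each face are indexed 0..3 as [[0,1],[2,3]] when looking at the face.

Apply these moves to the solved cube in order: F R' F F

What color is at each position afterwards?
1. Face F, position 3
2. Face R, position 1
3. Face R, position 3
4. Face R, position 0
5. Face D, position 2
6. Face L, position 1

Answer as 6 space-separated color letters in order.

Answer: G R W Y Y W

Derivation:
After move 1 (F): F=GGGG U=WWOO R=WRWR D=RRYY L=OYOY
After move 2 (R'): R=RRWW U=WBOB F=GWGO D=RGYG B=YBRB
After move 3 (F): F=GGOW U=WBYY R=ORBW D=WRYG L=OROG
After move 4 (F): F=OGWG U=WBGR R=YRYW D=BOYG L=OWOR
Query 1: F[3] = G
Query 2: R[1] = R
Query 3: R[3] = W
Query 4: R[0] = Y
Query 5: D[2] = Y
Query 6: L[1] = W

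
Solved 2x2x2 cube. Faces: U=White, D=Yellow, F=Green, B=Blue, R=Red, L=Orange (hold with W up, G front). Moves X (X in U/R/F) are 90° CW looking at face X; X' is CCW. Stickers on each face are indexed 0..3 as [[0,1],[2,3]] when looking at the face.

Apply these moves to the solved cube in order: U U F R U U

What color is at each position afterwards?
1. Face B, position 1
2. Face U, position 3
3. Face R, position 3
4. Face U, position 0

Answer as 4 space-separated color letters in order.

Answer: O W O B

Derivation:
After move 1 (U): U=WWWW F=RRGG R=BBRR B=OOBB L=GGOO
After move 2 (U): U=WWWW F=BBGG R=OORR B=GGBB L=RROO
After move 3 (F): F=GBGB U=WWOR R=WOWR D=ROYY L=RYOY
After move 4 (R): R=WWRO U=WBOB F=GOGY D=RBYG B=RGWB
After move 5 (U): U=OWBB F=WWGY R=RGRO B=RYWB L=GOOY
After move 6 (U): U=BOBW F=RGGY R=RYRO B=GOWB L=WWOY
Query 1: B[1] = O
Query 2: U[3] = W
Query 3: R[3] = O
Query 4: U[0] = B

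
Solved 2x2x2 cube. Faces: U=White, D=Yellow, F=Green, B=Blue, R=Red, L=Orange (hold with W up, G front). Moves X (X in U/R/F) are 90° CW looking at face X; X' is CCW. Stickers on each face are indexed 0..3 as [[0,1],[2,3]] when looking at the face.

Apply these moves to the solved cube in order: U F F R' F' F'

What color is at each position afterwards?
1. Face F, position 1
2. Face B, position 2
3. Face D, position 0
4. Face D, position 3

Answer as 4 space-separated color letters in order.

Answer: R W O R

Derivation:
After move 1 (U): U=WWWW F=RRGG R=BBRR B=OOBB L=GGOO
After move 2 (F): F=GRGR U=WWOG R=WBWR D=RBYY L=GYOY
After move 3 (F): F=GGRR U=WWYY R=OBGR D=WWYY L=GROB
After move 4 (R'): R=BROG U=WBYO F=GWRY D=WGYR B=YOWB
After move 5 (F'): F=WYGR U=WBBO R=GRWG D=RBYR L=GOOY
After move 6 (F'): F=YRWG U=WBGW R=BRRG D=OYYR L=GOOB
Query 1: F[1] = R
Query 2: B[2] = W
Query 3: D[0] = O
Query 4: D[3] = R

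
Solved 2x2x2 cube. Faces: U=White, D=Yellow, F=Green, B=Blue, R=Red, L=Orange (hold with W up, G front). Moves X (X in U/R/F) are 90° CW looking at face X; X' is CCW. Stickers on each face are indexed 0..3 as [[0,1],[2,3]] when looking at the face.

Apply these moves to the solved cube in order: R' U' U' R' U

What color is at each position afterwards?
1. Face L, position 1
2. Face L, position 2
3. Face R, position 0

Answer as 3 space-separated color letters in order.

After move 1 (R'): R=RRRR U=WBWB F=GWGW D=YGYG B=YBYB
After move 2 (U'): U=BBWW F=OOGW R=GWRR B=RRYB L=YBOO
After move 3 (U'): U=BWBW F=YBGW R=OORR B=GWYB L=RROO
After move 4 (R'): R=OROR U=BYBG F=YWGW D=YBYW B=GWGB
After move 5 (U): U=BBGY F=ORGW R=GWOR B=RRGB L=YWOO
Query 1: L[1] = W
Query 2: L[2] = O
Query 3: R[0] = G

Answer: W O G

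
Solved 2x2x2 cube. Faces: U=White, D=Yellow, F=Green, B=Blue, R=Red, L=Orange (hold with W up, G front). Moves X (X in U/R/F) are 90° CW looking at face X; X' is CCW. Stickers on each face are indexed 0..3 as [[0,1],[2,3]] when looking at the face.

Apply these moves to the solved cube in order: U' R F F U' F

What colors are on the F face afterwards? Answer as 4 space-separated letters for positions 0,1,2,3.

After move 1 (U'): U=WWWW F=OOGG R=GGRR B=RRBB L=BBOO
After move 2 (R): R=RGRG U=WOWG F=OYGY D=YBYR B=WRWB
After move 3 (F): F=GOYY U=WOOB R=WGGG D=RRYR L=BYOB
After move 4 (F): F=YGYO U=WOBY R=OGBG D=GWYR L=BROR
After move 5 (U'): U=OYWB F=BRYO R=YGBG B=OGWB L=WROR
After move 6 (F): F=YBOR U=OYRR R=WGBG D=BYYR L=WGOW
Query: F face = YBOR

Answer: Y B O R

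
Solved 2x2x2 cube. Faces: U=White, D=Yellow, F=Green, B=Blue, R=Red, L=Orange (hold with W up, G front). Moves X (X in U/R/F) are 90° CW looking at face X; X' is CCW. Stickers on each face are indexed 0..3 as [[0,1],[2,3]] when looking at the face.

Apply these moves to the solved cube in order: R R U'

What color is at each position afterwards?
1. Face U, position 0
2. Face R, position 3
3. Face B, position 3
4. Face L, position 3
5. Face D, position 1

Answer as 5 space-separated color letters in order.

After move 1 (R): R=RRRR U=WGWG F=GYGY D=YBYB B=WBWB
After move 2 (R): R=RRRR U=WYWY F=GBGB D=YWYW B=GBGB
After move 3 (U'): U=YYWW F=OOGB R=GBRR B=RRGB L=GBOO
Query 1: U[0] = Y
Query 2: R[3] = R
Query 3: B[3] = B
Query 4: L[3] = O
Query 5: D[1] = W

Answer: Y R B O W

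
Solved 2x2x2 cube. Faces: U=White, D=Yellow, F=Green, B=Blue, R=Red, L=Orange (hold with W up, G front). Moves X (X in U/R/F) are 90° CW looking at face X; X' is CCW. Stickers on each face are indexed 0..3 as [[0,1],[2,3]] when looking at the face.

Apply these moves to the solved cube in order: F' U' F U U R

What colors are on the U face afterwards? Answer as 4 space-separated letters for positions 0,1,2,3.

After move 1 (F'): F=GGGG U=WWRR R=YRYR D=OOYY L=OWOW
After move 2 (U'): U=WRWR F=OWGG R=GGYR B=YRBB L=BBOW
After move 3 (F): F=GOGW U=WRWB R=WGRR D=YGYY L=BOOO
After move 4 (U): U=WWBR F=WGGW R=YRRR B=BOBB L=GOOO
After move 5 (U): U=BWRW F=YRGW R=BORR B=GOBB L=WGOO
After move 6 (R): R=RBRO U=BRRW F=YGGY D=YBYG B=WOWB
Query: U face = BRRW

Answer: B R R W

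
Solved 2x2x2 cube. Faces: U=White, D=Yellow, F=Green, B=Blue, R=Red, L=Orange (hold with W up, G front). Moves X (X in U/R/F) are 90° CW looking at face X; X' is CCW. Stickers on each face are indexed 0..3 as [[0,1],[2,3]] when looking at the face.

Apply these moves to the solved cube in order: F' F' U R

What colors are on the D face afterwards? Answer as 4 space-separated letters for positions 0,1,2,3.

Answer: W B Y O

Derivation:
After move 1 (F'): F=GGGG U=WWRR R=YRYR D=OOYY L=OWOW
After move 2 (F'): F=GGGG U=WWYY R=OROR D=WWYY L=OROR
After move 3 (U): U=YWYW F=ORGG R=BBOR B=ORBB L=GGOR
After move 4 (R): R=OBRB U=YRYG F=OWGY D=WBYO B=WRWB
Query: D face = WBYO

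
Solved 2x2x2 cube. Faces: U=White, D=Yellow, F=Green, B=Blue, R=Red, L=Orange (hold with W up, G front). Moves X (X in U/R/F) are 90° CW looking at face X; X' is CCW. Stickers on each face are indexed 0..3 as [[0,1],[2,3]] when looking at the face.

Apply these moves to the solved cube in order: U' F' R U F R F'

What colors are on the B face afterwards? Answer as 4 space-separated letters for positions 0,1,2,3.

After move 1 (U'): U=WWWW F=OOGG R=GGRR B=RRBB L=BBOO
After move 2 (F'): F=OGOG U=WWGR R=YGYR D=BOYY L=BWOW
After move 3 (R): R=YYRG U=WGGG F=OOOY D=BBYR B=RRWB
After move 4 (U): U=GWGG F=YYOY R=RRRG B=BWWB L=OOOW
After move 5 (F): F=OYYY U=GWWO R=GRGG D=RRYR L=OBOB
After move 6 (R): R=GGGR U=GYWY F=ORYR D=RWYB B=OWWB
After move 7 (F'): F=RROY U=GYGG R=WGRR D=BBYB L=OYOW
Query: B face = OWWB

Answer: O W W B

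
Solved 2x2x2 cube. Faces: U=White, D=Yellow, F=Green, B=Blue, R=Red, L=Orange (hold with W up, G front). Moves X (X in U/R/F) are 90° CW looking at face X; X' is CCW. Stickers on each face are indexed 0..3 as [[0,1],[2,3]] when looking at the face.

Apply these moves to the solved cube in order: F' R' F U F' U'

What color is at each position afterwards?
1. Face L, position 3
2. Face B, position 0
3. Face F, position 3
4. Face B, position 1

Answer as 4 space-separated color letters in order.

Answer: W R R B

Derivation:
After move 1 (F'): F=GGGG U=WWRR R=YRYR D=OOYY L=OWOW
After move 2 (R'): R=RRYY U=WBRB F=GWGR D=OGYG B=YBOB
After move 3 (F): F=GGRW U=WBWW R=RRBY D=YRYG L=OOOG
After move 4 (U): U=WWWB F=RRRW R=YBBY B=OOOB L=GGOG
After move 5 (F'): F=RWRR U=WWYB R=RBYY D=GGYG L=GBOW
After move 6 (U'): U=WBWY F=GBRR R=RWYY B=RBOB L=OOOW
Query 1: L[3] = W
Query 2: B[0] = R
Query 3: F[3] = R
Query 4: B[1] = B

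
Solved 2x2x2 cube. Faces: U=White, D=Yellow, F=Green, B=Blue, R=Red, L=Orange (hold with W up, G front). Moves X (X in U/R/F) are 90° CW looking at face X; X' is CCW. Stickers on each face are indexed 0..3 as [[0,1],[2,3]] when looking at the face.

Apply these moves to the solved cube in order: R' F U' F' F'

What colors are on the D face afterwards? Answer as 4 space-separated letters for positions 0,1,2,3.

After move 1 (R'): R=RRRR U=WBWB F=GWGW D=YGYG B=YBYB
After move 2 (F): F=GGWW U=WBOO R=WRBR D=RRYG L=OYOG
After move 3 (U'): U=BOWO F=OYWW R=GGBR B=WRYB L=YBOG
After move 4 (F'): F=YWOW U=BOGB R=RGRR D=BGYG L=YOOW
After move 5 (F'): F=WWYO U=BORR R=GGBR D=OWYG L=YBOG
Query: D face = OWYG

Answer: O W Y G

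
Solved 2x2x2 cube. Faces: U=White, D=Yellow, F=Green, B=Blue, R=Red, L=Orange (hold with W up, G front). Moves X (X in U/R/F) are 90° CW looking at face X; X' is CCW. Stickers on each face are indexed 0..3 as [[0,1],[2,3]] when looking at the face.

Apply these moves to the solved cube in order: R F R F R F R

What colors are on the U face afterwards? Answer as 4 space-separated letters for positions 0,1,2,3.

After move 1 (R): R=RRRR U=WGWG F=GYGY D=YBYB B=WBWB
After move 2 (F): F=GGYY U=WGOO R=WRGR D=RRYB L=OYOB
After move 3 (R): R=GWRR U=WGOY F=GRYB D=RWYW B=OBGB
After move 4 (F): F=YGBR U=WGBY R=OWYR D=RGYW L=OROW
After move 5 (R): R=YORW U=WGBR F=YGBW D=RGYO B=YBGB
After move 6 (F): F=BYWG U=WGWR R=BORW D=RYYO L=OROG
After move 7 (R): R=RBWO U=WYWG F=BYWO D=RGYY B=RBGB
Query: U face = WYWG

Answer: W Y W G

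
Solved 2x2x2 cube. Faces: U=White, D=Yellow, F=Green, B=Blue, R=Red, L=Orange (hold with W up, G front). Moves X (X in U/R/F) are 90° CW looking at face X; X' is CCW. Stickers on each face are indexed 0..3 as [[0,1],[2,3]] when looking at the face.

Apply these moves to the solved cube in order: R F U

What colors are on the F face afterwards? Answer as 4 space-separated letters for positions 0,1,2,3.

Answer: W R Y Y

Derivation:
After move 1 (R): R=RRRR U=WGWG F=GYGY D=YBYB B=WBWB
After move 2 (F): F=GGYY U=WGOO R=WRGR D=RRYB L=OYOB
After move 3 (U): U=OWOG F=WRYY R=WBGR B=OYWB L=GGOB
Query: F face = WRYY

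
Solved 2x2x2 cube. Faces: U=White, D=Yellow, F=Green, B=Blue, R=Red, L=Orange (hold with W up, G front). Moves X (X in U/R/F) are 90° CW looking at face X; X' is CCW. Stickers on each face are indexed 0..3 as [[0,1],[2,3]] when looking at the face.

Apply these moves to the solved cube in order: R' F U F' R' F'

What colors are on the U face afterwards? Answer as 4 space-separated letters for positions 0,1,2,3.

Answer: O Y B R

Derivation:
After move 1 (R'): R=RRRR U=WBWB F=GWGW D=YGYG B=YBYB
After move 2 (F): F=GGWW U=WBOO R=WRBR D=RRYG L=OYOG
After move 3 (U): U=OWOB F=WRWW R=YBBR B=OYYB L=GGOG
After move 4 (F'): F=RWWW U=OWYB R=RBRR D=GGYG L=GBOO
After move 5 (R'): R=BRRR U=OYYO F=RWWB D=GWYW B=GYGB
After move 6 (F'): F=WBRW U=OYBR R=WRGR D=BOYW L=GOOY
Query: U face = OYBR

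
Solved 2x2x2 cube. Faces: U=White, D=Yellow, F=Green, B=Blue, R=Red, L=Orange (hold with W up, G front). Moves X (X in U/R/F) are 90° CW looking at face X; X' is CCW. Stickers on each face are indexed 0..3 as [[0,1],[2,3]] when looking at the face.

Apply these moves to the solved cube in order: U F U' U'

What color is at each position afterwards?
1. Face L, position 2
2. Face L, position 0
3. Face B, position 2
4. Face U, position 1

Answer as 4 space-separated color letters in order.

Answer: O W B O

Derivation:
After move 1 (U): U=WWWW F=RRGG R=BBRR B=OOBB L=GGOO
After move 2 (F): F=GRGR U=WWOG R=WBWR D=RBYY L=GYOY
After move 3 (U'): U=WGWO F=GYGR R=GRWR B=WBBB L=OOOY
After move 4 (U'): U=GOWW F=OOGR R=GYWR B=GRBB L=WBOY
Query 1: L[2] = O
Query 2: L[0] = W
Query 3: B[2] = B
Query 4: U[1] = O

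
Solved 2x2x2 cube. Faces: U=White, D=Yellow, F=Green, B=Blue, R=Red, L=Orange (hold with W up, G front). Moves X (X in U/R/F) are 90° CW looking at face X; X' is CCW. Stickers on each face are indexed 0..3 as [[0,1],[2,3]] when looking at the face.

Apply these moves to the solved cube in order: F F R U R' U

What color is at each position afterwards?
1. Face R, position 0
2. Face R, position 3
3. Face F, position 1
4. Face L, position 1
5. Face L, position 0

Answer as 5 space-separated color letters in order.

Answer: B R R W O

Derivation:
After move 1 (F): F=GGGG U=WWOO R=WRWR D=RRYY L=OYOY
After move 2 (F): F=GGGG U=WWYY R=OROR D=WWYY L=OROR
After move 3 (R): R=OORR U=WGYG F=GWGY D=WBYB B=YBWB
After move 4 (U): U=YWGG F=OOGY R=YBRR B=ORWB L=GWOR
After move 5 (R'): R=BRYR U=YWGO F=OWGG D=WOYY B=BRBB
After move 6 (U): U=GYOW F=BRGG R=BRYR B=GWBB L=OWOR
Query 1: R[0] = B
Query 2: R[3] = R
Query 3: F[1] = R
Query 4: L[1] = W
Query 5: L[0] = O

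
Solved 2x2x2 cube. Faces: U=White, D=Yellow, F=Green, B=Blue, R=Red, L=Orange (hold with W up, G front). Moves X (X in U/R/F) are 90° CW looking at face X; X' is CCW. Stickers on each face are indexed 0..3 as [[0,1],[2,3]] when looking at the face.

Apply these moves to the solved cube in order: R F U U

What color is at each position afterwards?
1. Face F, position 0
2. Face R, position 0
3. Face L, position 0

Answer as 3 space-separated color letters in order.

After move 1 (R): R=RRRR U=WGWG F=GYGY D=YBYB B=WBWB
After move 2 (F): F=GGYY U=WGOO R=WRGR D=RRYB L=OYOB
After move 3 (U): U=OWOG F=WRYY R=WBGR B=OYWB L=GGOB
After move 4 (U): U=OOGW F=WBYY R=OYGR B=GGWB L=WROB
Query 1: F[0] = W
Query 2: R[0] = O
Query 3: L[0] = W

Answer: W O W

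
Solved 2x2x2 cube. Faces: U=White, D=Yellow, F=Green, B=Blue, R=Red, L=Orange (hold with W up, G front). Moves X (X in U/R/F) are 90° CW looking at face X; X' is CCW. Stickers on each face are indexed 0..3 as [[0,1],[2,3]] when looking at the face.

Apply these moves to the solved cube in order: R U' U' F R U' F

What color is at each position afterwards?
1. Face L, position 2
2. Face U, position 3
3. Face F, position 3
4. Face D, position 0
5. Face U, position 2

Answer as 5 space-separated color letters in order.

Answer: O Y Y R B

Derivation:
After move 1 (R): R=RRRR U=WGWG F=GYGY D=YBYB B=WBWB
After move 2 (U'): U=GGWW F=OOGY R=GYRR B=RRWB L=WBOO
After move 3 (U'): U=GWGW F=WBGY R=OORR B=GYWB L=RROO
After move 4 (F): F=GWYB U=GWOR R=GOWR D=ROYB L=RYOB
After move 5 (R): R=WGRO U=GWOB F=GOYB D=RWYG B=RYWB
After move 6 (U'): U=WBGO F=RYYB R=GORO B=WGWB L=RYOB
After move 7 (F): F=YRBY U=WBBY R=GOOO D=RGYG L=RROW
Query 1: L[2] = O
Query 2: U[3] = Y
Query 3: F[3] = Y
Query 4: D[0] = R
Query 5: U[2] = B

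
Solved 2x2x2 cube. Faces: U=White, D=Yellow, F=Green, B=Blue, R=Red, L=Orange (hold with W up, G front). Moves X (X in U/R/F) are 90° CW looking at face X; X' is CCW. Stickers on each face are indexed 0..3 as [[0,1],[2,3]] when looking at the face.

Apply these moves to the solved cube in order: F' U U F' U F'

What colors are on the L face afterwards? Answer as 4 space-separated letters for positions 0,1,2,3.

Answer: B R O Y

Derivation:
After move 1 (F'): F=GGGG U=WWRR R=YRYR D=OOYY L=OWOW
After move 2 (U): U=RWRW F=YRGG R=BBYR B=OWBB L=GGOW
After move 3 (U): U=RRWW F=BBGG R=OWYR B=GGBB L=YROW
After move 4 (F'): F=BGBG U=RROY R=OWOR D=RWYY L=YWOW
After move 5 (U): U=ORYR F=OWBG R=GGOR B=YWBB L=BGOW
After move 6 (F'): F=WGOB U=ORGO R=WGRR D=GWYY L=BROY
Query: L face = BROY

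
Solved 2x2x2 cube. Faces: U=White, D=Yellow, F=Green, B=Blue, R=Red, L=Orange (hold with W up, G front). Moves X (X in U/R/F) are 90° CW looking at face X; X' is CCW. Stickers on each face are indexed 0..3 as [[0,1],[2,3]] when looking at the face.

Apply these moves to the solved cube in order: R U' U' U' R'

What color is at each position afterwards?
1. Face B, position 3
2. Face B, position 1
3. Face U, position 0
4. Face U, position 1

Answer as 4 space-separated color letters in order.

Answer: B O W W

Derivation:
After move 1 (R): R=RRRR U=WGWG F=GYGY D=YBYB B=WBWB
After move 2 (U'): U=GGWW F=OOGY R=GYRR B=RRWB L=WBOO
After move 3 (U'): U=GWGW F=WBGY R=OORR B=GYWB L=RROO
After move 4 (U'): U=WWGG F=RRGY R=WBRR B=OOWB L=GYOO
After move 5 (R'): R=BRWR U=WWGO F=RWGG D=YRYY B=BOBB
Query 1: B[3] = B
Query 2: B[1] = O
Query 3: U[0] = W
Query 4: U[1] = W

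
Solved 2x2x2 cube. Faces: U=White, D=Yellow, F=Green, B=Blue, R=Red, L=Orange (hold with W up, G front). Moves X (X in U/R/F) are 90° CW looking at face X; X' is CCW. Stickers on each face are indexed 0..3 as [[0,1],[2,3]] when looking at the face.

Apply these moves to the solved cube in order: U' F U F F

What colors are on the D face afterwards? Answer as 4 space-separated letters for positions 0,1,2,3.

After move 1 (U'): U=WWWW F=OOGG R=GGRR B=RRBB L=BBOO
After move 2 (F): F=GOGO U=WWOB R=WGWR D=RGYY L=BYOY
After move 3 (U): U=OWBW F=WGGO R=RRWR B=BYBB L=GOOY
After move 4 (F): F=GWOG U=OWYO R=BRWR D=WRYY L=GROG
After move 5 (F): F=OGGW U=OWGR R=YROR D=WBYY L=GWOR
Query: D face = WBYY

Answer: W B Y Y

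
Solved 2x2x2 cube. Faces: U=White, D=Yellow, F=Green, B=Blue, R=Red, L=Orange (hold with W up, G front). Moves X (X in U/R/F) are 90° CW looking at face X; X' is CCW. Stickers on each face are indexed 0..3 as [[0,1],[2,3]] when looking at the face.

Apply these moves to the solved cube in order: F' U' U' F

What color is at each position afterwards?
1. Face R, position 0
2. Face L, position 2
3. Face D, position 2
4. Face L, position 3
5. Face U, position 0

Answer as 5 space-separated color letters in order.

After move 1 (F'): F=GGGG U=WWRR R=YRYR D=OOYY L=OWOW
After move 2 (U'): U=WRWR F=OWGG R=GGYR B=YRBB L=BBOW
After move 3 (U'): U=RRWW F=BBGG R=OWYR B=GGBB L=YROW
After move 4 (F): F=GBGB U=RRWR R=WWWR D=YOYY L=YOOO
Query 1: R[0] = W
Query 2: L[2] = O
Query 3: D[2] = Y
Query 4: L[3] = O
Query 5: U[0] = R

Answer: W O Y O R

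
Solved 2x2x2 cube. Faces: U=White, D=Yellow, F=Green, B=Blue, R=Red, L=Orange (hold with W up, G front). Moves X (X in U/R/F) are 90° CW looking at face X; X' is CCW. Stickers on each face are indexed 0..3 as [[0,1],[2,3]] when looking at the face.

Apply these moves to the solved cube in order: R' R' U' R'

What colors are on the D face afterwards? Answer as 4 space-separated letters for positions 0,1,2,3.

Answer: Y O Y B

Derivation:
After move 1 (R'): R=RRRR U=WBWB F=GWGW D=YGYG B=YBYB
After move 2 (R'): R=RRRR U=WYWY F=GBGB D=YWYW B=GBGB
After move 3 (U'): U=YYWW F=OOGB R=GBRR B=RRGB L=GBOO
After move 4 (R'): R=BRGR U=YGWR F=OYGW D=YOYB B=WRWB
Query: D face = YOYB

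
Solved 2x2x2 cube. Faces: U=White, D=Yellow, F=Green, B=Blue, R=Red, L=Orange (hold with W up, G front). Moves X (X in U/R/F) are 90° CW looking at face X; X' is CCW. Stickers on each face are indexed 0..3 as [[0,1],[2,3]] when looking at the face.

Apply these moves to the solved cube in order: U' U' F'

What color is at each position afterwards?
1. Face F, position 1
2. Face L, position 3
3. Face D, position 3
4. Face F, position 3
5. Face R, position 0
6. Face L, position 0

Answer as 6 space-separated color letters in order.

After move 1 (U'): U=WWWW F=OOGG R=GGRR B=RRBB L=BBOO
After move 2 (U'): U=WWWW F=BBGG R=OORR B=GGBB L=RROO
After move 3 (F'): F=BGBG U=WWOR R=YOYR D=ROYY L=RWOW
Query 1: F[1] = G
Query 2: L[3] = W
Query 3: D[3] = Y
Query 4: F[3] = G
Query 5: R[0] = Y
Query 6: L[0] = R

Answer: G W Y G Y R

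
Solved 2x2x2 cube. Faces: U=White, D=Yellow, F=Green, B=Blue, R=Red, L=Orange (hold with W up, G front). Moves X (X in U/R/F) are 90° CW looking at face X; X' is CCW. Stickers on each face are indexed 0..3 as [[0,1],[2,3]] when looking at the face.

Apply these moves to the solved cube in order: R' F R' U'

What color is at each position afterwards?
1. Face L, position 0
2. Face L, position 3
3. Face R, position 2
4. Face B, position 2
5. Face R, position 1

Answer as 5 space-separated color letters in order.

Answer: G G W R B

Derivation:
After move 1 (R'): R=RRRR U=WBWB F=GWGW D=YGYG B=YBYB
After move 2 (F): F=GGWW U=WBOO R=WRBR D=RRYG L=OYOG
After move 3 (R'): R=RRWB U=WYOY F=GBWO D=RGYW B=GBRB
After move 4 (U'): U=YYWO F=OYWO R=GBWB B=RRRB L=GBOG
Query 1: L[0] = G
Query 2: L[3] = G
Query 3: R[2] = W
Query 4: B[2] = R
Query 5: R[1] = B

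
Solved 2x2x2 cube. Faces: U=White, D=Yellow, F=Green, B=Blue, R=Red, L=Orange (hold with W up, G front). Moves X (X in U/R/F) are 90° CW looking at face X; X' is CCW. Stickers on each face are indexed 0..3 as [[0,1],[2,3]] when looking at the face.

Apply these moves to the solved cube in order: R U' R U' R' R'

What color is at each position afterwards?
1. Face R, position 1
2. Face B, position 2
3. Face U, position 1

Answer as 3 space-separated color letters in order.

After move 1 (R): R=RRRR U=WGWG F=GYGY D=YBYB B=WBWB
After move 2 (U'): U=GGWW F=OOGY R=GYRR B=RRWB L=WBOO
After move 3 (R): R=RGRY U=GOWY F=OBGB D=YWYR B=WRGB
After move 4 (U'): U=OYGW F=WBGB R=OBRY B=RGGB L=WROO
After move 5 (R'): R=BYOR U=OGGR F=WYGW D=YBYB B=RGWB
After move 6 (R'): R=YRBO U=OWGR F=WGGR D=YYYW B=BGBB
Query 1: R[1] = R
Query 2: B[2] = B
Query 3: U[1] = W

Answer: R B W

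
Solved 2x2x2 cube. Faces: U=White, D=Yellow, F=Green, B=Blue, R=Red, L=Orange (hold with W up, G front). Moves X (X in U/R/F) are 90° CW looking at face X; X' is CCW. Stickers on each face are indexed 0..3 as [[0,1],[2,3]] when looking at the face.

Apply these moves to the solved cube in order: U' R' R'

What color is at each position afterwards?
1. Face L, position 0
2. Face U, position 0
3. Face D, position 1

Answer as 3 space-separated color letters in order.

Answer: B W W

Derivation:
After move 1 (U'): U=WWWW F=OOGG R=GGRR B=RRBB L=BBOO
After move 2 (R'): R=GRGR U=WBWR F=OWGW D=YOYG B=YRYB
After move 3 (R'): R=RRGG U=WYWY F=OBGR D=YWYW B=GROB
Query 1: L[0] = B
Query 2: U[0] = W
Query 3: D[1] = W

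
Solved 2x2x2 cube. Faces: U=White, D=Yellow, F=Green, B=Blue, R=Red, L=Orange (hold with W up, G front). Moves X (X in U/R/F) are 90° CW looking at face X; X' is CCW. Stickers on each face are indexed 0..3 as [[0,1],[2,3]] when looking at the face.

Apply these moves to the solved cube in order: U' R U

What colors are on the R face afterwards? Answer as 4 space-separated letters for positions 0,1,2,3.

Answer: W R R G

Derivation:
After move 1 (U'): U=WWWW F=OOGG R=GGRR B=RRBB L=BBOO
After move 2 (R): R=RGRG U=WOWG F=OYGY D=YBYR B=WRWB
After move 3 (U): U=WWGO F=RGGY R=WRRG B=BBWB L=OYOO
Query: R face = WRRG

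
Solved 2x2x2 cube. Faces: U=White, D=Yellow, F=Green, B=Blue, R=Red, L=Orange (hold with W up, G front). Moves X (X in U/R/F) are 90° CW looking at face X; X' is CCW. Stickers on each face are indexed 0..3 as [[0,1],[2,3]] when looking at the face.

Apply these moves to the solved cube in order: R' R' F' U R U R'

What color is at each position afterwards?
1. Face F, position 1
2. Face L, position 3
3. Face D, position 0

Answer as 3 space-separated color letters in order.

Answer: R W O

Derivation:
After move 1 (R'): R=RRRR U=WBWB F=GWGW D=YGYG B=YBYB
After move 2 (R'): R=RRRR U=WYWY F=GBGB D=YWYW B=GBGB
After move 3 (F'): F=BBGG U=WYRR R=WRYR D=OOYW L=OYOW
After move 4 (U): U=RWRY F=WRGG R=GBYR B=OYGB L=BBOW
After move 5 (R): R=YGRB U=RRRG F=WOGW D=OGYO B=YYWB
After move 6 (U): U=RRGR F=YGGW R=YYRB B=BBWB L=WOOW
After move 7 (R'): R=YBYR U=RWGB F=YRGR D=OGYW B=OBGB
Query 1: F[1] = R
Query 2: L[3] = W
Query 3: D[0] = O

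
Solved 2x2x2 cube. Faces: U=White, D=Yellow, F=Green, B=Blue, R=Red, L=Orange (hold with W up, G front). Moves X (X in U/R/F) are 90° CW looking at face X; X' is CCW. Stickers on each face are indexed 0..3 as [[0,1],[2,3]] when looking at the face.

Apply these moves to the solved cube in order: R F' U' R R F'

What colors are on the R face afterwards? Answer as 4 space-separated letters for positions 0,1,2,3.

After move 1 (R): R=RRRR U=WGWG F=GYGY D=YBYB B=WBWB
After move 2 (F'): F=YYGG U=WGRR R=BRYR D=OOYB L=OGOW
After move 3 (U'): U=GRWR F=OGGG R=YYYR B=BRWB L=WBOW
After move 4 (R): R=YYRY U=GGWG F=OOGB D=OWYB B=RRRB
After move 5 (R): R=RYYY U=GOWB F=OWGB D=ORYR B=GRGB
After move 6 (F'): F=WBOG U=GORY R=RYOY D=BWYR L=WBOW
Query: R face = RYOY

Answer: R Y O Y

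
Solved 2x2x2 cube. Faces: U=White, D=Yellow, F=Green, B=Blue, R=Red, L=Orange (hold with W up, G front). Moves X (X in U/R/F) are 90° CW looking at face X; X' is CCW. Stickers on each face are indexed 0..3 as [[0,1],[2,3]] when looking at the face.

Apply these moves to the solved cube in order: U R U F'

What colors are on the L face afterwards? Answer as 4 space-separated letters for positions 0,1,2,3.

Answer: R R O G

Derivation:
After move 1 (U): U=WWWW F=RRGG R=BBRR B=OOBB L=GGOO
After move 2 (R): R=RBRB U=WRWG F=RYGY D=YBYO B=WOWB
After move 3 (U): U=WWGR F=RBGY R=WORB B=GGWB L=RYOO
After move 4 (F'): F=BYRG U=WWWR R=BOYB D=YOYO L=RROG
Query: L face = RROG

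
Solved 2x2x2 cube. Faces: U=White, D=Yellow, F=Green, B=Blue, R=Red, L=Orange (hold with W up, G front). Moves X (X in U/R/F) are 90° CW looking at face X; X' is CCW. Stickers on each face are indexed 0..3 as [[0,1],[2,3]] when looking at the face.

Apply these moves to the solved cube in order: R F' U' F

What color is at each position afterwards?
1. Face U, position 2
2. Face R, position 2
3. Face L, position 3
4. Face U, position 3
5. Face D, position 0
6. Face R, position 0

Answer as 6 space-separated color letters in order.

After move 1 (R): R=RRRR U=WGWG F=GYGY D=YBYB B=WBWB
After move 2 (F'): F=YYGG U=WGRR R=BRYR D=OOYB L=OGOW
After move 3 (U'): U=GRWR F=OGGG R=YYYR B=BRWB L=WBOW
After move 4 (F): F=GOGG U=GRWB R=WYRR D=YYYB L=WOOO
Query 1: U[2] = W
Query 2: R[2] = R
Query 3: L[3] = O
Query 4: U[3] = B
Query 5: D[0] = Y
Query 6: R[0] = W

Answer: W R O B Y W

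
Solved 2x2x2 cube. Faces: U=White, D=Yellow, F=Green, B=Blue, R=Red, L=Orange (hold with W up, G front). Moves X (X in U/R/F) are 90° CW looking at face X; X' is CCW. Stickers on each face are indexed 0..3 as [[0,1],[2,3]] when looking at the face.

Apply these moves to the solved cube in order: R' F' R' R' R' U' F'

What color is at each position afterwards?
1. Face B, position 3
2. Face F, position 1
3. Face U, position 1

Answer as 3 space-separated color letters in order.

Answer: B G G

Derivation:
After move 1 (R'): R=RRRR U=WBWB F=GWGW D=YGYG B=YBYB
After move 2 (F'): F=WWGG U=WBRR R=GRYR D=OOYG L=OBOW
After move 3 (R'): R=RRGY U=WYRY F=WBGR D=OWYG B=GBOB
After move 4 (R'): R=RYRG U=WORG F=WYGY D=OBYR B=GBWB
After move 5 (R'): R=YGRR U=WWRG F=WOGG D=OYYY B=RBBB
After move 6 (U'): U=WGWR F=OBGG R=WORR B=YGBB L=RBOW
After move 7 (F'): F=BGOG U=WGWR R=YOOR D=BWYY L=RROW
Query 1: B[3] = B
Query 2: F[1] = G
Query 3: U[1] = G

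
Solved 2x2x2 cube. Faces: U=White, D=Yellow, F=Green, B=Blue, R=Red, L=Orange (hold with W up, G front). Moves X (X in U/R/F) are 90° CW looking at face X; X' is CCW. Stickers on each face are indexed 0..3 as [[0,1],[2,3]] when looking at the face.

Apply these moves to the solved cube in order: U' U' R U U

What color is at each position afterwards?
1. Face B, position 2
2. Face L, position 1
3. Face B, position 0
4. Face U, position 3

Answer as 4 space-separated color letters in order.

After move 1 (U'): U=WWWW F=OOGG R=GGRR B=RRBB L=BBOO
After move 2 (U'): U=WWWW F=BBGG R=OORR B=GGBB L=RROO
After move 3 (R): R=RORO U=WBWG F=BYGY D=YBYG B=WGWB
After move 4 (U): U=WWGB F=ROGY R=WGRO B=RRWB L=BYOO
After move 5 (U): U=GWBW F=WGGY R=RRRO B=BYWB L=ROOO
Query 1: B[2] = W
Query 2: L[1] = O
Query 3: B[0] = B
Query 4: U[3] = W

Answer: W O B W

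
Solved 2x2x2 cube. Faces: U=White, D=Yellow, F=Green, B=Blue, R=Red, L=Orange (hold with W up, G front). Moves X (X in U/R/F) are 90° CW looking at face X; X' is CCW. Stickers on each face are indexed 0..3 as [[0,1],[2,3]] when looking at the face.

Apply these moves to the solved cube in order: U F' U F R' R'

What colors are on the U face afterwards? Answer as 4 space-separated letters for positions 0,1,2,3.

Answer: B O W Y

Derivation:
After move 1 (U): U=WWWW F=RRGG R=BBRR B=OOBB L=GGOO
After move 2 (F'): F=RGRG U=WWBR R=YBYR D=GOYY L=GWOW
After move 3 (U): U=BWRW F=YBRG R=OOYR B=GWBB L=RGOW
After move 4 (F): F=RYGB U=BWWG R=ROWR D=YOYY L=RGOO
After move 5 (R'): R=ORRW U=BBWG F=RWGG D=YYYB B=YWOB
After move 6 (R'): R=RWOR U=BOWY F=RBGG D=YWYG B=BWYB
Query: U face = BOWY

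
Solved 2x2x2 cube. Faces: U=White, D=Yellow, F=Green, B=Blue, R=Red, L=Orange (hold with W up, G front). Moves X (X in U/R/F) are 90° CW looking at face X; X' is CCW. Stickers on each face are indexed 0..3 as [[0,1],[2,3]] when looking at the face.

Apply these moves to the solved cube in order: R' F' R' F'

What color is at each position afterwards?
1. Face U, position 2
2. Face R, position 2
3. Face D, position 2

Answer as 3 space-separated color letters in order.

Answer: R O Y

Derivation:
After move 1 (R'): R=RRRR U=WBWB F=GWGW D=YGYG B=YBYB
After move 2 (F'): F=WWGG U=WBRR R=GRYR D=OOYG L=OBOW
After move 3 (R'): R=RRGY U=WYRY F=WBGR D=OWYG B=GBOB
After move 4 (F'): F=BRWG U=WYRG R=WROY D=BWYG L=OYOR
Query 1: U[2] = R
Query 2: R[2] = O
Query 3: D[2] = Y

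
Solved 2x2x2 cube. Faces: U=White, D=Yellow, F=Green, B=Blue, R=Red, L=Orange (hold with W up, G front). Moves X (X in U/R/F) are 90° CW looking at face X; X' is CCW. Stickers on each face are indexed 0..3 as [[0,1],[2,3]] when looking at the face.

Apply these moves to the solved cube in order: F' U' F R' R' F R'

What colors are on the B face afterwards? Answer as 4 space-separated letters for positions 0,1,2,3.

After move 1 (F'): F=GGGG U=WWRR R=YRYR D=OOYY L=OWOW
After move 2 (U'): U=WRWR F=OWGG R=GGYR B=YRBB L=BBOW
After move 3 (F): F=GOGW U=WRWB R=WGRR D=YGYY L=BOOO
After move 4 (R'): R=GRWR U=WBWY F=GRGB D=YOYW B=YRGB
After move 5 (R'): R=RRGW U=WGWY F=GBGY D=YRYB B=WROB
After move 6 (F): F=GGYB U=WGOO R=WRYW D=GRYB L=BYOR
After move 7 (R'): R=RWWY U=WOOW F=GGYO D=GGYB B=BRRB
Query: B face = BRRB

Answer: B R R B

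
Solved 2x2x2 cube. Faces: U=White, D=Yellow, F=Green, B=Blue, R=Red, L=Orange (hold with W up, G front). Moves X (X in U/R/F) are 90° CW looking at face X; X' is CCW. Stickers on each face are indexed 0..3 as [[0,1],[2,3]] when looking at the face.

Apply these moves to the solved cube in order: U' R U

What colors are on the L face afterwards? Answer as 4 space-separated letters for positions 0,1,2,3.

Answer: O Y O O

Derivation:
After move 1 (U'): U=WWWW F=OOGG R=GGRR B=RRBB L=BBOO
After move 2 (R): R=RGRG U=WOWG F=OYGY D=YBYR B=WRWB
After move 3 (U): U=WWGO F=RGGY R=WRRG B=BBWB L=OYOO
Query: L face = OYOO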